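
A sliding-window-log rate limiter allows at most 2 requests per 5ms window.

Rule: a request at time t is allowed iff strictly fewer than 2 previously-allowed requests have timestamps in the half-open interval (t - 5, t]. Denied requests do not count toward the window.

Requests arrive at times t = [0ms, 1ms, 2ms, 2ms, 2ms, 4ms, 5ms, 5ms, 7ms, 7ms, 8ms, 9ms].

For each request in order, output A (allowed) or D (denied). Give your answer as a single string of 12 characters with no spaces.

Tracking allowed requests in the window:
  req#1 t=0ms: ALLOW
  req#2 t=1ms: ALLOW
  req#3 t=2ms: DENY
  req#4 t=2ms: DENY
  req#5 t=2ms: DENY
  req#6 t=4ms: DENY
  req#7 t=5ms: ALLOW
  req#8 t=5ms: DENY
  req#9 t=7ms: ALLOW
  req#10 t=7ms: DENY
  req#11 t=8ms: DENY
  req#12 t=9ms: DENY

Answer: AADDDDADADDD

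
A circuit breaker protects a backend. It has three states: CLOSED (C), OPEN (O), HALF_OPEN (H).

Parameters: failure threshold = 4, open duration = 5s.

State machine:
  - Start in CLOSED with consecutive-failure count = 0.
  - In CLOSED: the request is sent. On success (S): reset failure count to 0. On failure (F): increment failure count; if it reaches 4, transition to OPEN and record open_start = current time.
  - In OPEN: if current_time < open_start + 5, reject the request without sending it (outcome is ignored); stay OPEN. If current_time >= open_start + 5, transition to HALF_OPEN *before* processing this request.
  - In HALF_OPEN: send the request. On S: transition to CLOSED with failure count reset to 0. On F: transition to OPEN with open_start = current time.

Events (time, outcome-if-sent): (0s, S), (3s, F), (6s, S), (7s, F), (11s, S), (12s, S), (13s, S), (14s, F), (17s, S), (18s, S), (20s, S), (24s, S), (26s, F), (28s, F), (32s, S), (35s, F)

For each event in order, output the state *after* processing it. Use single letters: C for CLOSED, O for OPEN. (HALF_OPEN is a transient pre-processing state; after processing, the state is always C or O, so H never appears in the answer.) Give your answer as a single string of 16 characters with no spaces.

Answer: CCCCCCCCCCCCCCCC

Derivation:
State after each event:
  event#1 t=0s outcome=S: state=CLOSED
  event#2 t=3s outcome=F: state=CLOSED
  event#3 t=6s outcome=S: state=CLOSED
  event#4 t=7s outcome=F: state=CLOSED
  event#5 t=11s outcome=S: state=CLOSED
  event#6 t=12s outcome=S: state=CLOSED
  event#7 t=13s outcome=S: state=CLOSED
  event#8 t=14s outcome=F: state=CLOSED
  event#9 t=17s outcome=S: state=CLOSED
  event#10 t=18s outcome=S: state=CLOSED
  event#11 t=20s outcome=S: state=CLOSED
  event#12 t=24s outcome=S: state=CLOSED
  event#13 t=26s outcome=F: state=CLOSED
  event#14 t=28s outcome=F: state=CLOSED
  event#15 t=32s outcome=S: state=CLOSED
  event#16 t=35s outcome=F: state=CLOSED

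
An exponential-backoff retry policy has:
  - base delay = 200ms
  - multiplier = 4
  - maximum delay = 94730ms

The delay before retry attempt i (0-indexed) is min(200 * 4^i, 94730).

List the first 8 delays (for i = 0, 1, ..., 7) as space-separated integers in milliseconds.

Computing each delay:
  i=0: min(200*4^0, 94730) = 200
  i=1: min(200*4^1, 94730) = 800
  i=2: min(200*4^2, 94730) = 3200
  i=3: min(200*4^3, 94730) = 12800
  i=4: min(200*4^4, 94730) = 51200
  i=5: min(200*4^5, 94730) = 94730
  i=6: min(200*4^6, 94730) = 94730
  i=7: min(200*4^7, 94730) = 94730

Answer: 200 800 3200 12800 51200 94730 94730 94730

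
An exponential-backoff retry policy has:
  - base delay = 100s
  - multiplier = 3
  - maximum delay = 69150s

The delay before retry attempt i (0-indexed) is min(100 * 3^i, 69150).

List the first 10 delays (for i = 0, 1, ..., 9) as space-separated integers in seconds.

Answer: 100 300 900 2700 8100 24300 69150 69150 69150 69150

Derivation:
Computing each delay:
  i=0: min(100*3^0, 69150) = 100
  i=1: min(100*3^1, 69150) = 300
  i=2: min(100*3^2, 69150) = 900
  i=3: min(100*3^3, 69150) = 2700
  i=4: min(100*3^4, 69150) = 8100
  i=5: min(100*3^5, 69150) = 24300
  i=6: min(100*3^6, 69150) = 69150
  i=7: min(100*3^7, 69150) = 69150
  i=8: min(100*3^8, 69150) = 69150
  i=9: min(100*3^9, 69150) = 69150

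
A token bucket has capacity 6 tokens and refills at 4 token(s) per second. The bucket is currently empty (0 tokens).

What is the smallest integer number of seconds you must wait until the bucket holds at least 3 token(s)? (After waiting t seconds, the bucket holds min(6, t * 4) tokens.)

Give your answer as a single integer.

Answer: 1

Derivation:
Need t * 4 >= 3, so t >= 3/4.
Smallest integer t = ceil(3/4) = 1.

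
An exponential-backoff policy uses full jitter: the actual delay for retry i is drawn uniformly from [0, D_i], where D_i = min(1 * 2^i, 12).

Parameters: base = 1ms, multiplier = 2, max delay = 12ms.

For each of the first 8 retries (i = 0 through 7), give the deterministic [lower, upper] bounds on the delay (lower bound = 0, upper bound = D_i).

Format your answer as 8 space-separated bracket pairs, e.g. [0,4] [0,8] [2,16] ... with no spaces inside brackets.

Computing bounds per retry:
  i=0: D_i=min(1*2^0,12)=1, bounds=[0,1]
  i=1: D_i=min(1*2^1,12)=2, bounds=[0,2]
  i=2: D_i=min(1*2^2,12)=4, bounds=[0,4]
  i=3: D_i=min(1*2^3,12)=8, bounds=[0,8]
  i=4: D_i=min(1*2^4,12)=12, bounds=[0,12]
  i=5: D_i=min(1*2^5,12)=12, bounds=[0,12]
  i=6: D_i=min(1*2^6,12)=12, bounds=[0,12]
  i=7: D_i=min(1*2^7,12)=12, bounds=[0,12]

Answer: [0,1] [0,2] [0,4] [0,8] [0,12] [0,12] [0,12] [0,12]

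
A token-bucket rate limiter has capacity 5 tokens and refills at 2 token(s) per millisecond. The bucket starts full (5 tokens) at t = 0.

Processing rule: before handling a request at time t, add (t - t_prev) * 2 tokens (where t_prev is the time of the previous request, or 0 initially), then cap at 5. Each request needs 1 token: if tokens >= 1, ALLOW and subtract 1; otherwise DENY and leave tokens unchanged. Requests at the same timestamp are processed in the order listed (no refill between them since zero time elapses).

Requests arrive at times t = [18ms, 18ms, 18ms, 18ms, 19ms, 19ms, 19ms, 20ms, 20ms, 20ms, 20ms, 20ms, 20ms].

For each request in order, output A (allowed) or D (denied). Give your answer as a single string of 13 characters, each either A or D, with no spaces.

Simulating step by step:
  req#1 t=18ms: ALLOW
  req#2 t=18ms: ALLOW
  req#3 t=18ms: ALLOW
  req#4 t=18ms: ALLOW
  req#5 t=19ms: ALLOW
  req#6 t=19ms: ALLOW
  req#7 t=19ms: ALLOW
  req#8 t=20ms: ALLOW
  req#9 t=20ms: ALLOW
  req#10 t=20ms: DENY
  req#11 t=20ms: DENY
  req#12 t=20ms: DENY
  req#13 t=20ms: DENY

Answer: AAAAAAAAADDDD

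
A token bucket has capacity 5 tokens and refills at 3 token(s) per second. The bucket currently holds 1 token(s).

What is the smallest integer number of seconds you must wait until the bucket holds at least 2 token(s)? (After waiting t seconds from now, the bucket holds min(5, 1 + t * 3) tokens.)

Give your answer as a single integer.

Answer: 1

Derivation:
Need 1 + t * 3 >= 2, so t >= 1/3.
Smallest integer t = ceil(1/3) = 1.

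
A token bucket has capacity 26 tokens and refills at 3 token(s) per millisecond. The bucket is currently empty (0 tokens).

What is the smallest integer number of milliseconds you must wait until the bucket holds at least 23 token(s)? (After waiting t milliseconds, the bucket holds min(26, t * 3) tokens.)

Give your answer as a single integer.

Answer: 8

Derivation:
Need t * 3 >= 23, so t >= 23/3.
Smallest integer t = ceil(23/3) = 8.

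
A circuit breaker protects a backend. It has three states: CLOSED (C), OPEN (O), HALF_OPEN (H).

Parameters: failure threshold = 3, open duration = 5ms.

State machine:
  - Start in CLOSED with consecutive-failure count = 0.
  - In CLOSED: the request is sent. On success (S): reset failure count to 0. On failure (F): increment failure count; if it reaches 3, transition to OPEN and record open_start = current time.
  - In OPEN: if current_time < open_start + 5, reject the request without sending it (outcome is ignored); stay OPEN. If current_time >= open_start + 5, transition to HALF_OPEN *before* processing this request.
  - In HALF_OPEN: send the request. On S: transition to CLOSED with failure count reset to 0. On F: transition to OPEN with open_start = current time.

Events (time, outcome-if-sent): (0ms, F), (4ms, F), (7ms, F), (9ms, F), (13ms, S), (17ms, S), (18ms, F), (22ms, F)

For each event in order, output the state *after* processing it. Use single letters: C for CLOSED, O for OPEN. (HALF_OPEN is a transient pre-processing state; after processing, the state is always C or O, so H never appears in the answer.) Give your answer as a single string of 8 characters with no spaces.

Answer: CCOOCCCC

Derivation:
State after each event:
  event#1 t=0ms outcome=F: state=CLOSED
  event#2 t=4ms outcome=F: state=CLOSED
  event#3 t=7ms outcome=F: state=OPEN
  event#4 t=9ms outcome=F: state=OPEN
  event#5 t=13ms outcome=S: state=CLOSED
  event#6 t=17ms outcome=S: state=CLOSED
  event#7 t=18ms outcome=F: state=CLOSED
  event#8 t=22ms outcome=F: state=CLOSED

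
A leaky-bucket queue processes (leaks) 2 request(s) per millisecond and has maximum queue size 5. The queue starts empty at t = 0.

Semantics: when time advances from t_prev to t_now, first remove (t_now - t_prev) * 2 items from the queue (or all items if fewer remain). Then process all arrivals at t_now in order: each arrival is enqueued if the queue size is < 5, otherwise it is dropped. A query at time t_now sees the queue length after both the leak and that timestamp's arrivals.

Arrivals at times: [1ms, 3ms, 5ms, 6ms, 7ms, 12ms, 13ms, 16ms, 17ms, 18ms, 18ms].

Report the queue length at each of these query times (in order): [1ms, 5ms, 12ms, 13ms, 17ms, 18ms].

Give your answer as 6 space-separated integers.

Answer: 1 1 1 1 1 2

Derivation:
Queue lengths at query times:
  query t=1ms: backlog = 1
  query t=5ms: backlog = 1
  query t=12ms: backlog = 1
  query t=13ms: backlog = 1
  query t=17ms: backlog = 1
  query t=18ms: backlog = 2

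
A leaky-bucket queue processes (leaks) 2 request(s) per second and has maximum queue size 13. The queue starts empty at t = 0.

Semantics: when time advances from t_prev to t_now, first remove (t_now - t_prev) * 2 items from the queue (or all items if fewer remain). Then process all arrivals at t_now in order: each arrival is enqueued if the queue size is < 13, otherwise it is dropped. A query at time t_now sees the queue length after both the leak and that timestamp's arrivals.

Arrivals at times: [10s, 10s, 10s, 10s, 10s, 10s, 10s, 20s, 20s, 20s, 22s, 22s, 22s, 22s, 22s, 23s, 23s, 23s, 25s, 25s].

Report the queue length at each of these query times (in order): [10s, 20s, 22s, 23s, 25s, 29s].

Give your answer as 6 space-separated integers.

Queue lengths at query times:
  query t=10s: backlog = 7
  query t=20s: backlog = 3
  query t=22s: backlog = 5
  query t=23s: backlog = 6
  query t=25s: backlog = 4
  query t=29s: backlog = 0

Answer: 7 3 5 6 4 0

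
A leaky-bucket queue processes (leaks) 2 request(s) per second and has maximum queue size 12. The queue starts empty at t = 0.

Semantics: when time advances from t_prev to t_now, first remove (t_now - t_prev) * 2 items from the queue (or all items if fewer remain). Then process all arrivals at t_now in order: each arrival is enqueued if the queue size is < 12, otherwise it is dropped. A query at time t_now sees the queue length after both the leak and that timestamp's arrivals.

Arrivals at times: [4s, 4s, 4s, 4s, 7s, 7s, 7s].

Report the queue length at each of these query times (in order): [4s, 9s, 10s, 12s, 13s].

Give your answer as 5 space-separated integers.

Queue lengths at query times:
  query t=4s: backlog = 4
  query t=9s: backlog = 0
  query t=10s: backlog = 0
  query t=12s: backlog = 0
  query t=13s: backlog = 0

Answer: 4 0 0 0 0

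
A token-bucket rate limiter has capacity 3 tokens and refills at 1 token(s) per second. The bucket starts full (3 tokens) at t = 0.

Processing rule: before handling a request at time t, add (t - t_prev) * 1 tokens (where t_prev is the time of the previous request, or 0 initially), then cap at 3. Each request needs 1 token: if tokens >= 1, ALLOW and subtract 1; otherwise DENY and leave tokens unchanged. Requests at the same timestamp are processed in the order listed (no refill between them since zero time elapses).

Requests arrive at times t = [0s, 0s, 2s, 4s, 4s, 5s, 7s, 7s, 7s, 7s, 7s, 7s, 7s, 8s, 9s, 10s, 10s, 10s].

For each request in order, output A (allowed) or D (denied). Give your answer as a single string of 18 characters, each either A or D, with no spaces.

Simulating step by step:
  req#1 t=0s: ALLOW
  req#2 t=0s: ALLOW
  req#3 t=2s: ALLOW
  req#4 t=4s: ALLOW
  req#5 t=4s: ALLOW
  req#6 t=5s: ALLOW
  req#7 t=7s: ALLOW
  req#8 t=7s: ALLOW
  req#9 t=7s: ALLOW
  req#10 t=7s: DENY
  req#11 t=7s: DENY
  req#12 t=7s: DENY
  req#13 t=7s: DENY
  req#14 t=8s: ALLOW
  req#15 t=9s: ALLOW
  req#16 t=10s: ALLOW
  req#17 t=10s: DENY
  req#18 t=10s: DENY

Answer: AAAAAAAAADDDDAAADD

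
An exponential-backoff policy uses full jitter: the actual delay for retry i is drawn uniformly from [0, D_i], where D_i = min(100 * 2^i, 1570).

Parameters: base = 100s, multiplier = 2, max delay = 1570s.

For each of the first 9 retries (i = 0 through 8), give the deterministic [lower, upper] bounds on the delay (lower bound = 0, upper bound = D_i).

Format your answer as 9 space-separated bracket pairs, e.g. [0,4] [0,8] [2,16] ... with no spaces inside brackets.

Answer: [0,100] [0,200] [0,400] [0,800] [0,1570] [0,1570] [0,1570] [0,1570] [0,1570]

Derivation:
Computing bounds per retry:
  i=0: D_i=min(100*2^0,1570)=100, bounds=[0,100]
  i=1: D_i=min(100*2^1,1570)=200, bounds=[0,200]
  i=2: D_i=min(100*2^2,1570)=400, bounds=[0,400]
  i=3: D_i=min(100*2^3,1570)=800, bounds=[0,800]
  i=4: D_i=min(100*2^4,1570)=1570, bounds=[0,1570]
  i=5: D_i=min(100*2^5,1570)=1570, bounds=[0,1570]
  i=6: D_i=min(100*2^6,1570)=1570, bounds=[0,1570]
  i=7: D_i=min(100*2^7,1570)=1570, bounds=[0,1570]
  i=8: D_i=min(100*2^8,1570)=1570, bounds=[0,1570]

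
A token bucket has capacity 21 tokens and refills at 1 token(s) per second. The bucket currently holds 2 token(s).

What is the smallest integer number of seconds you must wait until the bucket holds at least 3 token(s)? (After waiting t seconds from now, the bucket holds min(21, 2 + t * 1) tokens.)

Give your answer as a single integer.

Need 2 + t * 1 >= 3, so t >= 1/1.
Smallest integer t = ceil(1/1) = 1.

Answer: 1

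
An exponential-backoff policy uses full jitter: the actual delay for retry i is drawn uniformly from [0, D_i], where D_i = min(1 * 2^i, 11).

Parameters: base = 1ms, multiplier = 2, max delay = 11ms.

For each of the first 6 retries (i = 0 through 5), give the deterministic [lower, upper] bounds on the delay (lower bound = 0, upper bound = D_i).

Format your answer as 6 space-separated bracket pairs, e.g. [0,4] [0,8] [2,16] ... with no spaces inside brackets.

Answer: [0,1] [0,2] [0,4] [0,8] [0,11] [0,11]

Derivation:
Computing bounds per retry:
  i=0: D_i=min(1*2^0,11)=1, bounds=[0,1]
  i=1: D_i=min(1*2^1,11)=2, bounds=[0,2]
  i=2: D_i=min(1*2^2,11)=4, bounds=[0,4]
  i=3: D_i=min(1*2^3,11)=8, bounds=[0,8]
  i=4: D_i=min(1*2^4,11)=11, bounds=[0,11]
  i=5: D_i=min(1*2^5,11)=11, bounds=[0,11]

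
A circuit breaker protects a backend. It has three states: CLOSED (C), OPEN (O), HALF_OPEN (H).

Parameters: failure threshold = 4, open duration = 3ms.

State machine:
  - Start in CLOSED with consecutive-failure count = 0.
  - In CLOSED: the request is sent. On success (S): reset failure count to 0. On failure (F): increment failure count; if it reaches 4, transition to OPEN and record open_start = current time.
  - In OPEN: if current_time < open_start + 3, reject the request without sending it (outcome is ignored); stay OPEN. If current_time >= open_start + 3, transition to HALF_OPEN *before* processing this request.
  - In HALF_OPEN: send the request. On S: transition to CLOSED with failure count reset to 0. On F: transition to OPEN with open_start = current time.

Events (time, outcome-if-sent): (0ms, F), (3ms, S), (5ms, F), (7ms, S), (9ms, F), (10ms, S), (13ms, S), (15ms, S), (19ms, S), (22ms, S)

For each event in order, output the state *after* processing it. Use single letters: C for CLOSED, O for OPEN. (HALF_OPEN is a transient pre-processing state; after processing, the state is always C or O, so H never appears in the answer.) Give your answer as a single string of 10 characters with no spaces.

State after each event:
  event#1 t=0ms outcome=F: state=CLOSED
  event#2 t=3ms outcome=S: state=CLOSED
  event#3 t=5ms outcome=F: state=CLOSED
  event#4 t=7ms outcome=S: state=CLOSED
  event#5 t=9ms outcome=F: state=CLOSED
  event#6 t=10ms outcome=S: state=CLOSED
  event#7 t=13ms outcome=S: state=CLOSED
  event#8 t=15ms outcome=S: state=CLOSED
  event#9 t=19ms outcome=S: state=CLOSED
  event#10 t=22ms outcome=S: state=CLOSED

Answer: CCCCCCCCCC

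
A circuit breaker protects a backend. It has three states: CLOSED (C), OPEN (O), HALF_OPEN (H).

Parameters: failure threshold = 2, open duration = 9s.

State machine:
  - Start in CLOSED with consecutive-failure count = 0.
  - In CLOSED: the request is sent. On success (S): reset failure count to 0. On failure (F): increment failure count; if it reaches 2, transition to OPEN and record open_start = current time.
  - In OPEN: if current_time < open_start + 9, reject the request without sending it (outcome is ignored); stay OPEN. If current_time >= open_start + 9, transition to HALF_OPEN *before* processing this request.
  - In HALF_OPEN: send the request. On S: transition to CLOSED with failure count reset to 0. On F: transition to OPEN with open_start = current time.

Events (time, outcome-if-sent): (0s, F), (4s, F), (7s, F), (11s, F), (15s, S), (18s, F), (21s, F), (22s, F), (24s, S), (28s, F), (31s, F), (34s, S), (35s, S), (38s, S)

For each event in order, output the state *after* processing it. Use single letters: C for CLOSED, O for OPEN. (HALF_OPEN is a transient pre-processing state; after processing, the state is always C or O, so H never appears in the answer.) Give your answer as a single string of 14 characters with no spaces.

State after each event:
  event#1 t=0s outcome=F: state=CLOSED
  event#2 t=4s outcome=F: state=OPEN
  event#3 t=7s outcome=F: state=OPEN
  event#4 t=11s outcome=F: state=OPEN
  event#5 t=15s outcome=S: state=CLOSED
  event#6 t=18s outcome=F: state=CLOSED
  event#7 t=21s outcome=F: state=OPEN
  event#8 t=22s outcome=F: state=OPEN
  event#9 t=24s outcome=S: state=OPEN
  event#10 t=28s outcome=F: state=OPEN
  event#11 t=31s outcome=F: state=OPEN
  event#12 t=34s outcome=S: state=OPEN
  event#13 t=35s outcome=S: state=OPEN
  event#14 t=38s outcome=S: state=OPEN

Answer: COOOCCOOOOOOOO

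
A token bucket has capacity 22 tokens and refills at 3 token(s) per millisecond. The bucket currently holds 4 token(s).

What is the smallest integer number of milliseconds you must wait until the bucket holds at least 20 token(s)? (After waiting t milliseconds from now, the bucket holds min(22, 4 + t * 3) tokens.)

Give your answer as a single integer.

Need 4 + t * 3 >= 20, so t >= 16/3.
Smallest integer t = ceil(16/3) = 6.

Answer: 6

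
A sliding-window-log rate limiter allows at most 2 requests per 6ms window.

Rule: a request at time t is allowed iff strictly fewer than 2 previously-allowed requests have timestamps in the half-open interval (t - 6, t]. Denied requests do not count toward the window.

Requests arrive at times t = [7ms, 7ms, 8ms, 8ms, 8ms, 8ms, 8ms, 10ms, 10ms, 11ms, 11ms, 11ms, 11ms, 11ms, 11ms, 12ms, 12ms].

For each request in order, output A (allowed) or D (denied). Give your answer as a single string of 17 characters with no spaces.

Answer: AADDDDDDDDDDDDDDD

Derivation:
Tracking allowed requests in the window:
  req#1 t=7ms: ALLOW
  req#2 t=7ms: ALLOW
  req#3 t=8ms: DENY
  req#4 t=8ms: DENY
  req#5 t=8ms: DENY
  req#6 t=8ms: DENY
  req#7 t=8ms: DENY
  req#8 t=10ms: DENY
  req#9 t=10ms: DENY
  req#10 t=11ms: DENY
  req#11 t=11ms: DENY
  req#12 t=11ms: DENY
  req#13 t=11ms: DENY
  req#14 t=11ms: DENY
  req#15 t=11ms: DENY
  req#16 t=12ms: DENY
  req#17 t=12ms: DENY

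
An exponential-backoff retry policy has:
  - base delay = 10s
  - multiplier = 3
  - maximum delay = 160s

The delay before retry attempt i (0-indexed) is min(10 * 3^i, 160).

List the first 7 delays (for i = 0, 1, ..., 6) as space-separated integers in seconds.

Computing each delay:
  i=0: min(10*3^0, 160) = 10
  i=1: min(10*3^1, 160) = 30
  i=2: min(10*3^2, 160) = 90
  i=3: min(10*3^3, 160) = 160
  i=4: min(10*3^4, 160) = 160
  i=5: min(10*3^5, 160) = 160
  i=6: min(10*3^6, 160) = 160

Answer: 10 30 90 160 160 160 160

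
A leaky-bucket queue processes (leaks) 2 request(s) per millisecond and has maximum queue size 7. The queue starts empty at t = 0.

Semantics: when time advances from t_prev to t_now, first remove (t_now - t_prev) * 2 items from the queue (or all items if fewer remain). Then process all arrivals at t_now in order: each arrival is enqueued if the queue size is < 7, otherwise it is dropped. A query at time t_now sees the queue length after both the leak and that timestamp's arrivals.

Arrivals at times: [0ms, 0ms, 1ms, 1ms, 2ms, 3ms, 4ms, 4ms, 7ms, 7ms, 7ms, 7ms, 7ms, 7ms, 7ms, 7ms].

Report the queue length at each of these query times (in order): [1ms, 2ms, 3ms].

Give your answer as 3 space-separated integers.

Queue lengths at query times:
  query t=1ms: backlog = 2
  query t=2ms: backlog = 1
  query t=3ms: backlog = 1

Answer: 2 1 1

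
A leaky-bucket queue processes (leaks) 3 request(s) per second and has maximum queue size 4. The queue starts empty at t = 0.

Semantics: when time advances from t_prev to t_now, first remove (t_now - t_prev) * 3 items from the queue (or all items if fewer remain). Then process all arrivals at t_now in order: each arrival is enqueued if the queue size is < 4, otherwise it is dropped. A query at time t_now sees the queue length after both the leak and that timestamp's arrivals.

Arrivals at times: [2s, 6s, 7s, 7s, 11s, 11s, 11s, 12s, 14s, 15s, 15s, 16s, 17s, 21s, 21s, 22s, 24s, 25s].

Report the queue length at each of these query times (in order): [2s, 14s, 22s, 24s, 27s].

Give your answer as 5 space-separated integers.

Answer: 1 1 1 1 0

Derivation:
Queue lengths at query times:
  query t=2s: backlog = 1
  query t=14s: backlog = 1
  query t=22s: backlog = 1
  query t=24s: backlog = 1
  query t=27s: backlog = 0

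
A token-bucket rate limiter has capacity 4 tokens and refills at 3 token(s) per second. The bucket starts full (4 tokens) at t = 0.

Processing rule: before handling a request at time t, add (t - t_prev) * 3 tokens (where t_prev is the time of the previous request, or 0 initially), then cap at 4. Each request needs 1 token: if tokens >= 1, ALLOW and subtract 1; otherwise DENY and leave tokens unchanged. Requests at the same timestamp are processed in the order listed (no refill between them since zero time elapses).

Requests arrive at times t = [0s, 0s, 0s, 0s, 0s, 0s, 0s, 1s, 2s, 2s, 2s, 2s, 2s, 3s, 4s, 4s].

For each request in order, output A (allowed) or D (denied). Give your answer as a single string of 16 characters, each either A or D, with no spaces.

Simulating step by step:
  req#1 t=0s: ALLOW
  req#2 t=0s: ALLOW
  req#3 t=0s: ALLOW
  req#4 t=0s: ALLOW
  req#5 t=0s: DENY
  req#6 t=0s: DENY
  req#7 t=0s: DENY
  req#8 t=1s: ALLOW
  req#9 t=2s: ALLOW
  req#10 t=2s: ALLOW
  req#11 t=2s: ALLOW
  req#12 t=2s: ALLOW
  req#13 t=2s: DENY
  req#14 t=3s: ALLOW
  req#15 t=4s: ALLOW
  req#16 t=4s: ALLOW

Answer: AAAADDDAAAAADAAA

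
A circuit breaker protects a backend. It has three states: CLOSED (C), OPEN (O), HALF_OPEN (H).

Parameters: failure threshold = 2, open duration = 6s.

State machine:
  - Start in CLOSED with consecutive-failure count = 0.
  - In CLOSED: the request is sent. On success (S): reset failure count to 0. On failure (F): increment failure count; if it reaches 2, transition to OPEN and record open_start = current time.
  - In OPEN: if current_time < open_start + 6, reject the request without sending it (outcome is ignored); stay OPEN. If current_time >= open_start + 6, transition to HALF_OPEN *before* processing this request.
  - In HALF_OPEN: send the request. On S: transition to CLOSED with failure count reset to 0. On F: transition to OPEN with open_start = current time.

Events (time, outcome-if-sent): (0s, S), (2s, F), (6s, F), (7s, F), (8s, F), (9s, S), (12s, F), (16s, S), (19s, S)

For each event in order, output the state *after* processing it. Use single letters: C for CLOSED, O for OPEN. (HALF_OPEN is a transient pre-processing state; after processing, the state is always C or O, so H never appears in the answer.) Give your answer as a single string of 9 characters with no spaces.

Answer: CCOOOOOOC

Derivation:
State after each event:
  event#1 t=0s outcome=S: state=CLOSED
  event#2 t=2s outcome=F: state=CLOSED
  event#3 t=6s outcome=F: state=OPEN
  event#4 t=7s outcome=F: state=OPEN
  event#5 t=8s outcome=F: state=OPEN
  event#6 t=9s outcome=S: state=OPEN
  event#7 t=12s outcome=F: state=OPEN
  event#8 t=16s outcome=S: state=OPEN
  event#9 t=19s outcome=S: state=CLOSED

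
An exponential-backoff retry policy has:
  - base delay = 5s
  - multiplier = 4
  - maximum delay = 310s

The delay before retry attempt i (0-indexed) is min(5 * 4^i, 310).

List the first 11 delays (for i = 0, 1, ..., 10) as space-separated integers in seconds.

Answer: 5 20 80 310 310 310 310 310 310 310 310

Derivation:
Computing each delay:
  i=0: min(5*4^0, 310) = 5
  i=1: min(5*4^1, 310) = 20
  i=2: min(5*4^2, 310) = 80
  i=3: min(5*4^3, 310) = 310
  i=4: min(5*4^4, 310) = 310
  i=5: min(5*4^5, 310) = 310
  i=6: min(5*4^6, 310) = 310
  i=7: min(5*4^7, 310) = 310
  i=8: min(5*4^8, 310) = 310
  i=9: min(5*4^9, 310) = 310
  i=10: min(5*4^10, 310) = 310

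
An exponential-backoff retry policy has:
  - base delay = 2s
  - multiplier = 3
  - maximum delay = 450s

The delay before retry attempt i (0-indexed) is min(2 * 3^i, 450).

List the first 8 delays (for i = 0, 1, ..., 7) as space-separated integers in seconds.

Answer: 2 6 18 54 162 450 450 450

Derivation:
Computing each delay:
  i=0: min(2*3^0, 450) = 2
  i=1: min(2*3^1, 450) = 6
  i=2: min(2*3^2, 450) = 18
  i=3: min(2*3^3, 450) = 54
  i=4: min(2*3^4, 450) = 162
  i=5: min(2*3^5, 450) = 450
  i=6: min(2*3^6, 450) = 450
  i=7: min(2*3^7, 450) = 450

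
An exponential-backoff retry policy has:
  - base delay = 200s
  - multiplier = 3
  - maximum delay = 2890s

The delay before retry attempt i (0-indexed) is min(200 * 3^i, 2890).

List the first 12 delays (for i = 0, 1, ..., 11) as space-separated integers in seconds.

Computing each delay:
  i=0: min(200*3^0, 2890) = 200
  i=1: min(200*3^1, 2890) = 600
  i=2: min(200*3^2, 2890) = 1800
  i=3: min(200*3^3, 2890) = 2890
  i=4: min(200*3^4, 2890) = 2890
  i=5: min(200*3^5, 2890) = 2890
  i=6: min(200*3^6, 2890) = 2890
  i=7: min(200*3^7, 2890) = 2890
  i=8: min(200*3^8, 2890) = 2890
  i=9: min(200*3^9, 2890) = 2890
  i=10: min(200*3^10, 2890) = 2890
  i=11: min(200*3^11, 2890) = 2890

Answer: 200 600 1800 2890 2890 2890 2890 2890 2890 2890 2890 2890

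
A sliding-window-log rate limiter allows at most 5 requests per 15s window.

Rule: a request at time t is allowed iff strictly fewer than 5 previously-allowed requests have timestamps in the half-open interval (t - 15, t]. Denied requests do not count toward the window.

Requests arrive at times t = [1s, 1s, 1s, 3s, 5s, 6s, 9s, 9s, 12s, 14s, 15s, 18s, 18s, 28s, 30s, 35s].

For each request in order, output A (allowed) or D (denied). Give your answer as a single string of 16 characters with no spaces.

Tracking allowed requests in the window:
  req#1 t=1s: ALLOW
  req#2 t=1s: ALLOW
  req#3 t=1s: ALLOW
  req#4 t=3s: ALLOW
  req#5 t=5s: ALLOW
  req#6 t=6s: DENY
  req#7 t=9s: DENY
  req#8 t=9s: DENY
  req#9 t=12s: DENY
  req#10 t=14s: DENY
  req#11 t=15s: DENY
  req#12 t=18s: ALLOW
  req#13 t=18s: ALLOW
  req#14 t=28s: ALLOW
  req#15 t=30s: ALLOW
  req#16 t=35s: ALLOW

Answer: AAAAADDDDDDAAAAA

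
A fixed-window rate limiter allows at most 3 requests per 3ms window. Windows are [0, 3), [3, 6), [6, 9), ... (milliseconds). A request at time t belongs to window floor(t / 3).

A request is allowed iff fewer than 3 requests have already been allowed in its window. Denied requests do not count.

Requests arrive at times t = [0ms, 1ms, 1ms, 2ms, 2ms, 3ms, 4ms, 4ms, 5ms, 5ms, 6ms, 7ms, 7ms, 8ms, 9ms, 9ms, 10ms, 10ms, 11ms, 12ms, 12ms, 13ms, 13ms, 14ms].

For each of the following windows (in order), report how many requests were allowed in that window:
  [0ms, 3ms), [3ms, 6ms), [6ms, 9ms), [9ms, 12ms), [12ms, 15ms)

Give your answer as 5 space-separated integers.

Processing requests:
  req#1 t=0ms (window 0): ALLOW
  req#2 t=1ms (window 0): ALLOW
  req#3 t=1ms (window 0): ALLOW
  req#4 t=2ms (window 0): DENY
  req#5 t=2ms (window 0): DENY
  req#6 t=3ms (window 1): ALLOW
  req#7 t=4ms (window 1): ALLOW
  req#8 t=4ms (window 1): ALLOW
  req#9 t=5ms (window 1): DENY
  req#10 t=5ms (window 1): DENY
  req#11 t=6ms (window 2): ALLOW
  req#12 t=7ms (window 2): ALLOW
  req#13 t=7ms (window 2): ALLOW
  req#14 t=8ms (window 2): DENY
  req#15 t=9ms (window 3): ALLOW
  req#16 t=9ms (window 3): ALLOW
  req#17 t=10ms (window 3): ALLOW
  req#18 t=10ms (window 3): DENY
  req#19 t=11ms (window 3): DENY
  req#20 t=12ms (window 4): ALLOW
  req#21 t=12ms (window 4): ALLOW
  req#22 t=13ms (window 4): ALLOW
  req#23 t=13ms (window 4): DENY
  req#24 t=14ms (window 4): DENY

Allowed counts by window: 3 3 3 3 3

Answer: 3 3 3 3 3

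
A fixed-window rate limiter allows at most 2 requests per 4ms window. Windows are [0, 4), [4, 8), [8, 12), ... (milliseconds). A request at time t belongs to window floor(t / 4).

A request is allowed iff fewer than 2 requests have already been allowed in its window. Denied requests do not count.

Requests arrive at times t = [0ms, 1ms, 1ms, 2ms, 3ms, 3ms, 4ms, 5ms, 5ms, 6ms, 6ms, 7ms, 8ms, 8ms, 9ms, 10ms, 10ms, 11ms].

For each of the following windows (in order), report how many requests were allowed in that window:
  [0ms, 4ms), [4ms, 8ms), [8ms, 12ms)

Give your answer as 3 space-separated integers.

Answer: 2 2 2

Derivation:
Processing requests:
  req#1 t=0ms (window 0): ALLOW
  req#2 t=1ms (window 0): ALLOW
  req#3 t=1ms (window 0): DENY
  req#4 t=2ms (window 0): DENY
  req#5 t=3ms (window 0): DENY
  req#6 t=3ms (window 0): DENY
  req#7 t=4ms (window 1): ALLOW
  req#8 t=5ms (window 1): ALLOW
  req#9 t=5ms (window 1): DENY
  req#10 t=6ms (window 1): DENY
  req#11 t=6ms (window 1): DENY
  req#12 t=7ms (window 1): DENY
  req#13 t=8ms (window 2): ALLOW
  req#14 t=8ms (window 2): ALLOW
  req#15 t=9ms (window 2): DENY
  req#16 t=10ms (window 2): DENY
  req#17 t=10ms (window 2): DENY
  req#18 t=11ms (window 2): DENY

Allowed counts by window: 2 2 2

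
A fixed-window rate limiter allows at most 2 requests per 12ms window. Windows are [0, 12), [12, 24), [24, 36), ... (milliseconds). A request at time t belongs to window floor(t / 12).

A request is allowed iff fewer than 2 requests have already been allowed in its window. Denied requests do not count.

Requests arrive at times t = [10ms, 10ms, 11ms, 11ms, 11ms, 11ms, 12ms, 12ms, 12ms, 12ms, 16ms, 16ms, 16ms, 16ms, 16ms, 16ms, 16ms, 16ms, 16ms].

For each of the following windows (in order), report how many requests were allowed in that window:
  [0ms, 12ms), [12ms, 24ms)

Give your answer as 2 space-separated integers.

Answer: 2 2

Derivation:
Processing requests:
  req#1 t=10ms (window 0): ALLOW
  req#2 t=10ms (window 0): ALLOW
  req#3 t=11ms (window 0): DENY
  req#4 t=11ms (window 0): DENY
  req#5 t=11ms (window 0): DENY
  req#6 t=11ms (window 0): DENY
  req#7 t=12ms (window 1): ALLOW
  req#8 t=12ms (window 1): ALLOW
  req#9 t=12ms (window 1): DENY
  req#10 t=12ms (window 1): DENY
  req#11 t=16ms (window 1): DENY
  req#12 t=16ms (window 1): DENY
  req#13 t=16ms (window 1): DENY
  req#14 t=16ms (window 1): DENY
  req#15 t=16ms (window 1): DENY
  req#16 t=16ms (window 1): DENY
  req#17 t=16ms (window 1): DENY
  req#18 t=16ms (window 1): DENY
  req#19 t=16ms (window 1): DENY

Allowed counts by window: 2 2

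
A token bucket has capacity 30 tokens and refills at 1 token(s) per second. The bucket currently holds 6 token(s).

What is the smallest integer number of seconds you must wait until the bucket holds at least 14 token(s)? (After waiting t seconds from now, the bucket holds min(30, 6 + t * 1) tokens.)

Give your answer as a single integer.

Answer: 8

Derivation:
Need 6 + t * 1 >= 14, so t >= 8/1.
Smallest integer t = ceil(8/1) = 8.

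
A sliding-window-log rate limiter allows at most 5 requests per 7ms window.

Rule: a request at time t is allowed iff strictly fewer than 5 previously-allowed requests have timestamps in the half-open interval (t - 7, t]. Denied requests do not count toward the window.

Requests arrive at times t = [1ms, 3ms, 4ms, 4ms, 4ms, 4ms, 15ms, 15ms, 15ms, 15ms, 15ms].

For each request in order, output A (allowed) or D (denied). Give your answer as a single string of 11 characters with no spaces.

Answer: AAAAADAAAAA

Derivation:
Tracking allowed requests in the window:
  req#1 t=1ms: ALLOW
  req#2 t=3ms: ALLOW
  req#3 t=4ms: ALLOW
  req#4 t=4ms: ALLOW
  req#5 t=4ms: ALLOW
  req#6 t=4ms: DENY
  req#7 t=15ms: ALLOW
  req#8 t=15ms: ALLOW
  req#9 t=15ms: ALLOW
  req#10 t=15ms: ALLOW
  req#11 t=15ms: ALLOW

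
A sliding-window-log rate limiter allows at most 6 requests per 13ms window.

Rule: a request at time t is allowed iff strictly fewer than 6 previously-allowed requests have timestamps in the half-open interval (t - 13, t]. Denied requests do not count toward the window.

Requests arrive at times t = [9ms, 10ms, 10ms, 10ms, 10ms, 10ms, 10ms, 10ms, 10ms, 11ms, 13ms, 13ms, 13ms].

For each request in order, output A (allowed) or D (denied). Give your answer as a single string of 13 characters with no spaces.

Answer: AAAAAADDDDDDD

Derivation:
Tracking allowed requests in the window:
  req#1 t=9ms: ALLOW
  req#2 t=10ms: ALLOW
  req#3 t=10ms: ALLOW
  req#4 t=10ms: ALLOW
  req#5 t=10ms: ALLOW
  req#6 t=10ms: ALLOW
  req#7 t=10ms: DENY
  req#8 t=10ms: DENY
  req#9 t=10ms: DENY
  req#10 t=11ms: DENY
  req#11 t=13ms: DENY
  req#12 t=13ms: DENY
  req#13 t=13ms: DENY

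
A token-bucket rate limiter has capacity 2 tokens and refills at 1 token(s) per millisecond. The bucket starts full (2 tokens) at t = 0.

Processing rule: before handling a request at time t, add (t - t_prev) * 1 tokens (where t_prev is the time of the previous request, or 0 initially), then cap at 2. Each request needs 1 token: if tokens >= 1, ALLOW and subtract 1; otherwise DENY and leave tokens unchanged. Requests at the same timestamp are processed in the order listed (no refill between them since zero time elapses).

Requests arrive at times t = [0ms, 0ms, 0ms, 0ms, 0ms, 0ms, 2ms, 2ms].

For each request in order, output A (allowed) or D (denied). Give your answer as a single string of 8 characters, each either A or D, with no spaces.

Answer: AADDDDAA

Derivation:
Simulating step by step:
  req#1 t=0ms: ALLOW
  req#2 t=0ms: ALLOW
  req#3 t=0ms: DENY
  req#4 t=0ms: DENY
  req#5 t=0ms: DENY
  req#6 t=0ms: DENY
  req#7 t=2ms: ALLOW
  req#8 t=2ms: ALLOW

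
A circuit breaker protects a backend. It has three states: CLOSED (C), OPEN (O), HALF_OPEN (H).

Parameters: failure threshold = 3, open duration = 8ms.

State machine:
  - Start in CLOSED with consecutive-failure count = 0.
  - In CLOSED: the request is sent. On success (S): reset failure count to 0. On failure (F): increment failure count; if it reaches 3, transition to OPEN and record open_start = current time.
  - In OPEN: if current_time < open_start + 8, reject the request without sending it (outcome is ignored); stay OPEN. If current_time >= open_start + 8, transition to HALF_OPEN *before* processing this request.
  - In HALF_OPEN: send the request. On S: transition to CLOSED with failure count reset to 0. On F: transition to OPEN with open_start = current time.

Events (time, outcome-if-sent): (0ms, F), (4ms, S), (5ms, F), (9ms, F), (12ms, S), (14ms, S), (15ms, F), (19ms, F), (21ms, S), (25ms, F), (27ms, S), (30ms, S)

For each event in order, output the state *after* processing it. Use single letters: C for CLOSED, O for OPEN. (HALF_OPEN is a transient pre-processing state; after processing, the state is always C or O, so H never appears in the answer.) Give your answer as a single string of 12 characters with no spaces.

Answer: CCCCCCCCCCCC

Derivation:
State after each event:
  event#1 t=0ms outcome=F: state=CLOSED
  event#2 t=4ms outcome=S: state=CLOSED
  event#3 t=5ms outcome=F: state=CLOSED
  event#4 t=9ms outcome=F: state=CLOSED
  event#5 t=12ms outcome=S: state=CLOSED
  event#6 t=14ms outcome=S: state=CLOSED
  event#7 t=15ms outcome=F: state=CLOSED
  event#8 t=19ms outcome=F: state=CLOSED
  event#9 t=21ms outcome=S: state=CLOSED
  event#10 t=25ms outcome=F: state=CLOSED
  event#11 t=27ms outcome=S: state=CLOSED
  event#12 t=30ms outcome=S: state=CLOSED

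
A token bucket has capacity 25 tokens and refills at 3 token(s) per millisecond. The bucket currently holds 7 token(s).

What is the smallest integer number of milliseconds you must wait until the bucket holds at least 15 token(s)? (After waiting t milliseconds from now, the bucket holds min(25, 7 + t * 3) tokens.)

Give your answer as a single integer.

Need 7 + t * 3 >= 15, so t >= 8/3.
Smallest integer t = ceil(8/3) = 3.

Answer: 3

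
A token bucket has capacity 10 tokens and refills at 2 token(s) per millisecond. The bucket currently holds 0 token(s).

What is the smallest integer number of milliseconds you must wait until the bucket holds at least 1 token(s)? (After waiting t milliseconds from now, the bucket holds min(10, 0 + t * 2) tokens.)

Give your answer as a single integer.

Answer: 1

Derivation:
Need 0 + t * 2 >= 1, so t >= 1/2.
Smallest integer t = ceil(1/2) = 1.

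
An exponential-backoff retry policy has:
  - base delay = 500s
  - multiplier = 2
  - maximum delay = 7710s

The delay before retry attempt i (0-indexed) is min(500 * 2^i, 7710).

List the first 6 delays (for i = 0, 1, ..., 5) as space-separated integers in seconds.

Answer: 500 1000 2000 4000 7710 7710

Derivation:
Computing each delay:
  i=0: min(500*2^0, 7710) = 500
  i=1: min(500*2^1, 7710) = 1000
  i=2: min(500*2^2, 7710) = 2000
  i=3: min(500*2^3, 7710) = 4000
  i=4: min(500*2^4, 7710) = 7710
  i=5: min(500*2^5, 7710) = 7710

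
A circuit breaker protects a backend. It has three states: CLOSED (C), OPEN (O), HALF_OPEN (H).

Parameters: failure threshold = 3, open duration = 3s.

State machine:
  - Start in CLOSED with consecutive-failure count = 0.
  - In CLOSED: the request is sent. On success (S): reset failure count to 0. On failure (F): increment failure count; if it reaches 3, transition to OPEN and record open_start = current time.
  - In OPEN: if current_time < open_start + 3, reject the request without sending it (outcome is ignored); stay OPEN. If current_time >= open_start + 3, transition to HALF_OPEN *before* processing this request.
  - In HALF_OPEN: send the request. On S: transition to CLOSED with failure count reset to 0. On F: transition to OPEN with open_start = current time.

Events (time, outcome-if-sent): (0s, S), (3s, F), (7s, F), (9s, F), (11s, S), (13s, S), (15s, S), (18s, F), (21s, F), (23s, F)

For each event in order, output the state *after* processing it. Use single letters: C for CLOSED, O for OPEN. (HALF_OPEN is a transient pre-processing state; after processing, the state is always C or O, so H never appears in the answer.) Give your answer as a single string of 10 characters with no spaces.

Answer: CCCOOCCCCO

Derivation:
State after each event:
  event#1 t=0s outcome=S: state=CLOSED
  event#2 t=3s outcome=F: state=CLOSED
  event#3 t=7s outcome=F: state=CLOSED
  event#4 t=9s outcome=F: state=OPEN
  event#5 t=11s outcome=S: state=OPEN
  event#6 t=13s outcome=S: state=CLOSED
  event#7 t=15s outcome=S: state=CLOSED
  event#8 t=18s outcome=F: state=CLOSED
  event#9 t=21s outcome=F: state=CLOSED
  event#10 t=23s outcome=F: state=OPEN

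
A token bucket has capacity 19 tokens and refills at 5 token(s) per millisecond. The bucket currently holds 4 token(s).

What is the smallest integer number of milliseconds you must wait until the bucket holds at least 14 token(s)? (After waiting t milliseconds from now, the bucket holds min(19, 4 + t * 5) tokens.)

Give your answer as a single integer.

Answer: 2

Derivation:
Need 4 + t * 5 >= 14, so t >= 10/5.
Smallest integer t = ceil(10/5) = 2.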